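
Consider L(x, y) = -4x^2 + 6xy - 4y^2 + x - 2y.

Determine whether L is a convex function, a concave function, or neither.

L is quadratic, so its Hessian is the constant matrix H = [[-8, 6], [6, -8]].
det(H) = 28, tr(H) = -16.
det(H) > 0 and tr(H) < 0, so H is negative definite everywhere: concave.

concave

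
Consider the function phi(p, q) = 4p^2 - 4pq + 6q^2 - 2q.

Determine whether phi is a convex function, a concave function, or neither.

phi is quadratic, so its Hessian is the constant matrix H = [[8, -4], [-4, 12]].
det(H) = 80, tr(H) = 20.
det(H) > 0 and tr(H) > 0, so H is positive definite everywhere: convex.

convex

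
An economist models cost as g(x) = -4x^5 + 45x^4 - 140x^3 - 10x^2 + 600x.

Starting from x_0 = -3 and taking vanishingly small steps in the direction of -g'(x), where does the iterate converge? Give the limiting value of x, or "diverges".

-1

g'(x) = -20(x - 5)(x - 3)(x - 2)(x + 1), so g'(-3) = -9600.
Gradient descent moves in the -g' direction, i.e. x is increasing.
The nearest critical point in that direction is x = -1, where g'' = 1440 > 0 (a local minimum). The iterate converges there.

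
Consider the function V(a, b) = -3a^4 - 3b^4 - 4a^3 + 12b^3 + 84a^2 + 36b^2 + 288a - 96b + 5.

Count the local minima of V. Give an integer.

V separates as a function of a plus a function of b, so ∇V=0 decouples.
∂V/∂a = -12(a - 4)(a + 2)(a + 3) = 0 at a ∈ {-3, -2, 4}; ∂V/∂b = -12(b - 4)(b - 1)(b + 2) = 0 at b ∈ {-2, 1, 4}.
The Hessian is diagonal: diag(V_aa, V_bb). Second derivatives: V_aa(-3)=-84, V_aa(-2)=72, V_aa(4)=-504; V_bb(-2)=-216, V_bb(1)=108, V_bb(4)=-216.
Local minima occur where both diagonal entries positive: (-2, 1). Count: 1.

1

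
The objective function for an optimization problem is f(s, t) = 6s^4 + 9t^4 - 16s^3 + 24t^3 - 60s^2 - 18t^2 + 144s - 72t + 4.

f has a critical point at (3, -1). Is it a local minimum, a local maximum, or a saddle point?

The mixed partial ∂²f/∂s∂t is 0, so the Hessian at any point is diag(f_ss, f_tt) = diag(24(3s^2 - 4s - 5), 36(3t^2 + 4t - 1)).
At (3, -1): H = diag(240, -72).
The eigenvalues have opposite signs, so H is indefinite: a saddle point.

saddle point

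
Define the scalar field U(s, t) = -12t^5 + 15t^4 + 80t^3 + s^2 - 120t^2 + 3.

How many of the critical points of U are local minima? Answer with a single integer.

2

U separates as a function of s plus a function of t, so ∇U=0 decouples.
∂U/∂s = 2s = 0 at s ∈ {0}; ∂U/∂t = -60t(t - 2)(t - 1)(t + 2) = 0 at t ∈ {-2, 0, 1, 2}.
The Hessian is diagonal: diag(U_ss, U_tt). Second derivatives: U_ss(0)=2; U_tt(-2)=1440, U_tt(0)=-240, U_tt(1)=180, U_tt(2)=-480.
Local minima occur where both diagonal entries positive: (0, -2), (0, 1). Count: 2.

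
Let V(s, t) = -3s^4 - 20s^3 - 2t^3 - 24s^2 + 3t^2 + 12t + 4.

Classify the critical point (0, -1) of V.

saddle point

The mixed partial ∂²V/∂s∂t is 0, so the Hessian at any point is diag(V_ss, V_tt) = diag(-12(3s^2 + 10s + 4), 6(-2t + 1)).
At (0, -1): H = diag(-48, 18).
The eigenvalues have opposite signs, so H is indefinite: a saddle point.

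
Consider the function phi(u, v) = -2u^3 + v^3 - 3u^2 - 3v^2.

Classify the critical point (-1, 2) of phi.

The mixed partial ∂²phi/∂u∂v is 0, so the Hessian at any point is diag(phi_uu, phi_vv) = diag(-6(2u + 1), 6(v - 1)).
At (-1, 2): H = diag(6, 6).
Both eigenvalues are positive, so H is positive definite: a local minimum.

local minimum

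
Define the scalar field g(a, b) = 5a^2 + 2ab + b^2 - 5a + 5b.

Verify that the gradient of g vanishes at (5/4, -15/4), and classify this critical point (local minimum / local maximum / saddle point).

∇g = (10a + 2b - 5, 2a + 2b + 5); substituting (5/4, -15/4) gives ∇g = (0, 0), so (5/4, -15/4) is indeed a critical point.
The Hessian of g is constant: H = [[10, 2], [2, 2]].
det(H) = 10·2 − 2² = 16.
det(H) > 0 and tr(H) = 12 > 0, so H is positive definite and the point is a local minimum.

local minimum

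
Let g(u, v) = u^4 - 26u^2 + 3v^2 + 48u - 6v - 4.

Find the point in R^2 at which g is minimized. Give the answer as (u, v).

g(u,v) separates as P(u) + Q(v) − 4, so its minimum is min P + min Q − 4.
P'(u) = 4(u - 3)(u - 1)(u + 4) vanishes at u ∈ {-4, 1, 3}; Q'(v) = 6v - 6 vanishes at v ∈ {1}.
Local minima of P (where P''>0): P(-4)=-352, P(3)=-9. Local minima of Q: Q(1)=-3.
So the global minimum of g is P(-4) + Q(1) − 4 = -352 − 3 − 4 = -359, attained at (-4, 1).

(-4, 1)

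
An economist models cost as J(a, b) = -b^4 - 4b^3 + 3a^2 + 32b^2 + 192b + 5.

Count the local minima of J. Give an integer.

J separates as a function of a plus a function of b, so ∇J=0 decouples.
∂J/∂a = 6a = 0 at a ∈ {0}; ∂J/∂b = -4(b - 4)(b + 3)(b + 4) = 0 at b ∈ {-4, -3, 4}.
The Hessian is diagonal: diag(J_aa, J_bb). Second derivatives: J_aa(0)=6; J_bb(-4)=-32, J_bb(-3)=28, J_bb(4)=-224.
Local minima occur where both diagonal entries positive: (0, -3). Count: 1.

1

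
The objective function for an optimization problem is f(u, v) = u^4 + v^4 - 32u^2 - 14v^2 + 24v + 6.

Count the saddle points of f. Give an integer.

4

f separates as a function of u plus a function of v, so ∇f=0 decouples.
∂f/∂u = 4u(u - 4)(u + 4) = 0 at u ∈ {-4, 0, 4}; ∂f/∂v = 4(v - 2)(v - 1)(v + 3) = 0 at v ∈ {-3, 1, 2}.
The Hessian is diagonal: diag(f_uu, f_vv). Second derivatives: f_uu(-4)=128, f_uu(0)=-64, f_uu(4)=128; f_vv(-3)=80, f_vv(1)=-16, f_vv(2)=20.
Saddle points occur where the two diagonal entries have opposite signs: (-4, 1), (0, -3), (0, 2), (4, 1). Count: 4.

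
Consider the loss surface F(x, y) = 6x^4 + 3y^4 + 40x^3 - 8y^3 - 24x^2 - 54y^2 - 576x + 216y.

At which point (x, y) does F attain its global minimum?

F(x,y) separates as P(x) + Q(y), so its minimum is min P + min Q.
P'(x) = 24(x - 2)(x + 3)(x + 4) vanishes at x ∈ {-4, -3, 2}; Q'(y) = 12(y - 3)(y - 2)(y + 3) vanishes at y ∈ {-3, 2, 3}.
Local minima of P (where P''>0): P(-4)=896, P(2)=-832. Local minima of Q: Q(-3)=-675, Q(3)=189.
So the global minimum of F is P(2) + Q(-3) = -832 − 675 = -1507, attained at (2, -3).

(2, -3)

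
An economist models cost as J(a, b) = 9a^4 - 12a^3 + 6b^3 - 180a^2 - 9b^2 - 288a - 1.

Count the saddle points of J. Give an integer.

3

J separates as a function of a plus a function of b, so ∇J=0 decouples.
∂J/∂a = 36(a - 4)(a + 1)(a + 2) = 0 at a ∈ {-2, -1, 4}; ∂J/∂b = 18b(b - 1) = 0 at b ∈ {0, 1}.
The Hessian is diagonal: diag(J_aa, J_bb). Second derivatives: J_aa(-2)=216, J_aa(-1)=-180, J_aa(4)=1080; J_bb(0)=-18, J_bb(1)=18.
Saddle points occur where the two diagonal entries have opposite signs: (-2, 0), (-1, 1), (4, 0). Count: 3.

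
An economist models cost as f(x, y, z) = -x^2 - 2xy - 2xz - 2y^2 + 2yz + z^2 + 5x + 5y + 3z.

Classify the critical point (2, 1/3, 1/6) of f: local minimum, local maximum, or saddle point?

The Hessian is constant: H = [[-2, -2, -2], [-2, -4, 2], [-2, 2, 2]].
Leading principal minors: Δ₁ = -2, Δ₂ = 4, Δ₃ = 48.
The minors fit neither the all-positive nor the alternating-sign pattern, so H is indefinite: a saddle point.

saddle point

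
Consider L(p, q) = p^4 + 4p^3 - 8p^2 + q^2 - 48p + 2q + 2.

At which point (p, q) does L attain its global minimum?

L(p,q) separates as A(p) + B(q) + 2, so its minimum is min A + min B + 2.
A'(p) = 4(p - 2)(p + 2)(p + 3) vanishes at p ∈ {-3, -2, 2}; B'(q) = 2q + 2 vanishes at q ∈ {-1}.
Local minima of A (where A''>0): A(-3)=45, A(2)=-80. Local minima of B: B(-1)=-1.
So the global minimum of L is A(2) + B(-1) + 2 = -80 − 1 + 2 = -79, attained at (2, -1).

(2, -1)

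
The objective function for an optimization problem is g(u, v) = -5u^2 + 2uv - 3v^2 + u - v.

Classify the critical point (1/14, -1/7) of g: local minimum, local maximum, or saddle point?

local maximum

The Hessian of g is constant: H = [[-10, 2], [2, -6]].
det(H) = (-10)·(-6) − 2² = 56.
det(H) > 0 and tr(H) = -16 < 0, so H is negative definite and the point is a local maximum.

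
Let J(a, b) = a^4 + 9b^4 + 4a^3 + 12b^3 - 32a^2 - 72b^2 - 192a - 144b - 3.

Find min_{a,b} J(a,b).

-1107

J(a,b) separates as P(a) + Q(b) − 3, so its minimum is min P + min Q − 3.
P'(a) = 4(a - 4)(a + 3)(a + 4) vanishes at a ∈ {-4, -3, 4}; Q'(b) = 36(b - 2)(b + 1)(b + 2) vanishes at b ∈ {-2, -1, 2}.
Local minima of P (where P''>0): P(-4)=256, P(4)=-768. Local minima of Q: Q(-2)=48, Q(2)=-336.
So the global minimum of J is P(4) + Q(2) − 3 = -768 − 336 − 3 = -1107, attained at (4, 2).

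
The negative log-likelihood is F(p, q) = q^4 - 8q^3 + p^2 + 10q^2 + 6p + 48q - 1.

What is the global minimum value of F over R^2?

F(p,q) separates as A(p) + B(q) − 1, so its minimum is min A + min B − 1.
A'(p) = 2p + 6 vanishes at p ∈ {-3}; B'(q) = 4(q - 4)(q - 3)(q + 1) vanishes at q ∈ {-1, 3, 4}.
Local minima of A (where A''>0): A(-3)=-9. Local minima of B: B(-1)=-29, B(4)=96.
So the global minimum of F is A(-3) + B(-1) − 1 = -9 − 29 − 1 = -39, attained at (-3, -1).

-39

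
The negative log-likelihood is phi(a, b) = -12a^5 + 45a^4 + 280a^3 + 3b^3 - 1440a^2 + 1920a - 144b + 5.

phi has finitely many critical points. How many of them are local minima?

2

phi separates as a function of a plus a function of b, so ∇phi=0 decouples.
∂phi/∂a = -60(a - 4)(a - 2)(a - 1)(a + 4) = 0 at a ∈ {-4, 1, 2, 4}; ∂phi/∂b = 9(b - 4)(b + 4) = 0 at b ∈ {-4, 4}.
The Hessian is diagonal: diag(phi_aa, phi_bb). Second derivatives: phi_aa(-4)=14400, phi_aa(1)=-900, phi_aa(2)=720, phi_aa(4)=-2880; phi_bb(-4)=-72, phi_bb(4)=72.
Local minima occur where both diagonal entries positive: (-4, 4), (2, 4). Count: 2.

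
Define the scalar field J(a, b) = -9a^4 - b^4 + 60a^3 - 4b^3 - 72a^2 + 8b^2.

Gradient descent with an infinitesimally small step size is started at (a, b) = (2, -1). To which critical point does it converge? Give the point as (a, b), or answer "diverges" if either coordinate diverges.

J is separable, so gradient descent decouples: a follows -∂J/∂a, b follows -∂J/∂b.
∂J/∂a = -36a(a - 4)(a - 1); at a=2 this is 144, so a decreases.
∂J/∂b = -4b(b - 1)(b + 4); at b=-1 this is -24, so b increases.
a converges to its nearest critical value 1 (a local min of the a-part); b converges to 0. The iterate converges to (1, 0).

(1, 0)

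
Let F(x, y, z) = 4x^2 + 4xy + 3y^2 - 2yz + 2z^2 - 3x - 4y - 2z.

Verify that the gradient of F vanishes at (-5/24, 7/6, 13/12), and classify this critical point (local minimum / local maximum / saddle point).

local minimum

∇F = (8x + 4y - 3, 4x + 6y - 2z - 4, -2y + 4z - 2); substituting (-5/24, 7/6, 13/12) gives ∇F = (0, 0, 0), so (-5/24, 7/6, 13/12) is indeed a critical point.
The Hessian is constant: H = [[8, 4, 0], [4, 6, -2], [0, -2, 4]].
Leading principal minors: Δ₁ = 8, Δ₂ = 32, Δ₃ = 96.
All leading minors are positive, so H is positive definite: a local minimum.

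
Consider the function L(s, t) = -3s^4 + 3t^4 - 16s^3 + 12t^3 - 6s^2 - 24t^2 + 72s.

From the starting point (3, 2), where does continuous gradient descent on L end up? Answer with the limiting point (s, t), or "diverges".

diverges

L is separable, so gradient descent decouples: s follows -∂L/∂s, t follows -∂L/∂t.
∂L/∂s = -12(s - 1)(s + 2)(s + 3); at s=3 this is -720, so s increases.
∂L/∂t = 12t(t - 1)(t + 4); at t=2 this is 144, so t decreases.
The s-coordinate has no critical point in that direction and runs off to infinity.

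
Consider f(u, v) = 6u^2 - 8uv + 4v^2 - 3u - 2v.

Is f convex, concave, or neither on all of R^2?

f is quadratic, so its Hessian is the constant matrix H = [[12, -8], [-8, 8]].
det(H) = 32, tr(H) = 20.
det(H) > 0 and tr(H) > 0, so H is positive definite everywhere: convex.

convex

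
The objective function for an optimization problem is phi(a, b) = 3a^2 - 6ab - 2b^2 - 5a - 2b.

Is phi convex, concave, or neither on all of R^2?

neither

phi is quadratic, so its Hessian is the constant matrix H = [[6, -6], [-6, -4]].
det(H) = -60, tr(H) = 2.
det(H) < 0, so H is indefinite: neither convex nor concave.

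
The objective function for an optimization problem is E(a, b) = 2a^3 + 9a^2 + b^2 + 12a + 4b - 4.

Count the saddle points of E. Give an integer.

1

E separates as a function of a plus a function of b, so ∇E=0 decouples.
∂E/∂a = 6(a + 1)(a + 2) = 0 at a ∈ {-2, -1}; ∂E/∂b = 2(b + 2) = 0 at b ∈ {-2}.
The Hessian is diagonal: diag(E_aa, E_bb). Second derivatives: E_aa(-2)=-6, E_aa(-1)=6; E_bb(-2)=2.
Saddle points occur where the two diagonal entries have opposite signs: (-2, -2). Count: 1.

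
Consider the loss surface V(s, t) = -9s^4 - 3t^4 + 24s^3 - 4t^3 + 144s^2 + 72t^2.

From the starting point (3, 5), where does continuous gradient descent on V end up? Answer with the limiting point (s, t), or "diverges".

diverges

V is separable, so gradient descent decouples: s follows -∂V/∂s, t follows -∂V/∂t.
∂V/∂s = -36s(s - 4)(s + 2); at s=3 this is 540, so s decreases.
∂V/∂t = -12t(t - 3)(t + 4); at t=5 this is -1080, so t increases.
The t-coordinate has no critical point in that direction and runs off to infinity.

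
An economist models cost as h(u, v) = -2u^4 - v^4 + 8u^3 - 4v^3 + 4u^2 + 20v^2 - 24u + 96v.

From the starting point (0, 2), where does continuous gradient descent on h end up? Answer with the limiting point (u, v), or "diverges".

h is separable, so gradient descent decouples: u follows -∂h/∂u, v follows -∂h/∂v.
∂h/∂u = -8(u - 3)(u - 1)(u + 1); at u=0 this is -24, so u increases.
∂h/∂v = -4(v - 3)(v + 2)(v + 4); at v=2 this is 96, so v decreases.
u converges to its nearest critical value 1 (a local min of the u-part); v converges to -2. The iterate converges to (1, -2).

(1, -2)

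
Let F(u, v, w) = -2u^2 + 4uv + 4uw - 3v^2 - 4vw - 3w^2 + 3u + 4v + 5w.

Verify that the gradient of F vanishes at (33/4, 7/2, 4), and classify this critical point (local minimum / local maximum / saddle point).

∇F = (-4u + 4v + 4w + 3, 4u - 6v - 4w + 4, 4u - 4v - 6w + 5); substituting (33/4, 7/2, 4) gives ∇F = (0, 0, 0), so (33/4, 7/2, 4) is indeed a critical point.
The Hessian is constant: H = [[-4, 4, 4], [4, -6, -4], [4, -4, -6]].
Leading principal minors: Δ₁ = -4, Δ₂ = 8, Δ₃ = -16.
The minors alternate sign starting negative (−, +, −), so H is negative definite: a local maximum.

local maximum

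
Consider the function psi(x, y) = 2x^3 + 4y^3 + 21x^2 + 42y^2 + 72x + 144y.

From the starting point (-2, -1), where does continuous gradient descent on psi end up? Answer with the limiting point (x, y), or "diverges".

(-3, -3)

psi is separable, so gradient descent decouples: x follows -∂psi/∂x, y follows -∂psi/∂y.
∂psi/∂x = 6(x + 3)(x + 4); at x=-2 this is 12, so x decreases.
∂psi/∂y = 12(y + 3)(y + 4); at y=-1 this is 72, so y decreases.
x converges to its nearest critical value -3 (a local min of the x-part); y converges to -3. The iterate converges to (-3, -3).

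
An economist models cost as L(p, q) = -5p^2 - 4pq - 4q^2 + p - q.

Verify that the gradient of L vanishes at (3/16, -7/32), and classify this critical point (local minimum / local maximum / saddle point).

∇L = (-10p - 4q + 1, -4p - 8q - 1); substituting (3/16, -7/32) gives ∇L = (0, 0), so (3/16, -7/32) is indeed a critical point.
The Hessian of L is constant: H = [[-10, -4], [-4, -8]].
det(H) = (-10)·(-8) − (-4)² = 64.
det(H) > 0 and tr(H) = -18 < 0, so H is negative definite and the point is a local maximum.

local maximum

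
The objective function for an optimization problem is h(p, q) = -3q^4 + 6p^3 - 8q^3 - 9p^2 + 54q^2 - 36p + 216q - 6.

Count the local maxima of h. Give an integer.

2

h separates as a function of p plus a function of q, so ∇h=0 decouples.
∂h/∂p = 18(p - 2)(p + 1) = 0 at p ∈ {-1, 2}; ∂h/∂q = -12(q - 3)(q + 2)(q + 3) = 0 at q ∈ {-3, -2, 3}.
The Hessian is diagonal: diag(h_pp, h_qq). Second derivatives: h_pp(-1)=-54, h_pp(2)=54; h_qq(-3)=-72, h_qq(-2)=60, h_qq(3)=-360.
Local maxima occur where both diagonal entries negative: (-1, -3), (-1, 3). Count: 2.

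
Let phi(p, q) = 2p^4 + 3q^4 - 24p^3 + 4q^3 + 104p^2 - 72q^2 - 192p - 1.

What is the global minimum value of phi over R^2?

phi(p,q) separates as A(p) + B(q) − 1, so its minimum is min A + min B − 1.
A'(p) = 8(p - 4)(p - 3)(p - 2) vanishes at p ∈ {2, 3, 4}; B'(q) = 12q(q - 3)(q + 4) vanishes at q ∈ {-4, 0, 3}.
Local minima of A (where A''>0): A(2)=-128, A(4)=-128. Local minima of B: B(-4)=-640, B(3)=-297.
So the global minimum of phi is A(2) + B(-4) − 1 = -128 − 640 − 1 = -769, attained at (2, -4).

-769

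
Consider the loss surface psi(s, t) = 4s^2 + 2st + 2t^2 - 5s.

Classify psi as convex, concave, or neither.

psi is quadratic, so its Hessian is the constant matrix H = [[8, 2], [2, 4]].
det(H) = 28, tr(H) = 12.
det(H) > 0 and tr(H) > 0, so H is positive definite everywhere: convex.

convex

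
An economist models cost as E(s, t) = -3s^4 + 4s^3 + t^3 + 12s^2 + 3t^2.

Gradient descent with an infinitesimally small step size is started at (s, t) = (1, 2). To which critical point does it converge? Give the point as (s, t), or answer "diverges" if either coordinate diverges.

E is separable, so gradient descent decouples: s follows -∂E/∂s, t follows -∂E/∂t.
∂E/∂s = -12s(s - 2)(s + 1); at s=1 this is 24, so s decreases.
∂E/∂t = 3t(t + 2); at t=2 this is 24, so t decreases.
s converges to its nearest critical value 0 (a local min of the s-part); t converges to 0. The iterate converges to (0, 0).

(0, 0)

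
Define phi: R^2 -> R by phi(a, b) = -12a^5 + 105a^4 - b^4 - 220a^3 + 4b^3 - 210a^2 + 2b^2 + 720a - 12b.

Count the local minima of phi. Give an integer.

phi separates as a function of a plus a function of b, so ∇phi=0 decouples.
∂phi/∂a = -60(a - 4)(a - 3)(a - 1)(a + 1) = 0 at a ∈ {-1, 1, 3, 4}; ∂phi/∂b = -4(b - 3)(b - 1)(b + 1) = 0 at b ∈ {-1, 1, 3}.
The Hessian is diagonal: diag(phi_aa, phi_bb). Second derivatives: phi_aa(-1)=2400, phi_aa(1)=-720, phi_aa(3)=480, phi_aa(4)=-900; phi_bb(-1)=-32, phi_bb(1)=16, phi_bb(3)=-32.
Local minima occur where both diagonal entries positive: (-1, 1), (3, 1). Count: 2.

2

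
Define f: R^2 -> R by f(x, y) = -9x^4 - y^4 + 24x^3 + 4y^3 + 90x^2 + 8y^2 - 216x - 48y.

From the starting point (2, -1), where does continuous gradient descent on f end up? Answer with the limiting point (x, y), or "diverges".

(1, 2)

f is separable, so gradient descent decouples: x follows -∂f/∂x, y follows -∂f/∂y.
∂f/∂x = -36(x - 3)(x - 1)(x + 2); at x=2 this is 144, so x decreases.
∂f/∂y = -4(y - 3)(y - 2)(y + 2); at y=-1 this is -48, so y increases.
x converges to its nearest critical value 1 (a local min of the x-part); y converges to 2. The iterate converges to (1, 2).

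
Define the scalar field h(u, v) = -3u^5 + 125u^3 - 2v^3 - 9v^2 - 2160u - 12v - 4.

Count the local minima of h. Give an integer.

h separates as a function of u plus a function of v, so ∇h=0 decouples.
∂h/∂u = -15(u - 4)(u - 3)(u + 3)(u + 4) = 0 at u ∈ {-4, -3, 3, 4}; ∂h/∂v = -6(v + 1)(v + 2) = 0 at v ∈ {-2, -1}.
The Hessian is diagonal: diag(h_uu, h_vv). Second derivatives: h_uu(-4)=840, h_uu(-3)=-630, h_uu(3)=630, h_uu(4)=-840; h_vv(-2)=6, h_vv(-1)=-6.
Local minima occur where both diagonal entries positive: (-4, -2), (3, -2). Count: 2.

2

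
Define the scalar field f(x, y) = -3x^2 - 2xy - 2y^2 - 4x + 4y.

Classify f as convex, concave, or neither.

f is quadratic, so its Hessian is the constant matrix H = [[-6, -2], [-2, -4]].
det(H) = 20, tr(H) = -10.
det(H) > 0 and tr(H) < 0, so H is negative definite everywhere: concave.

concave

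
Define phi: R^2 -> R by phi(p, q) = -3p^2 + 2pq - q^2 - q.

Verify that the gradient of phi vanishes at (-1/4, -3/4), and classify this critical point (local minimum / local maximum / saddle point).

∇phi = (-6p + 2q, 2p - 2q - 1); substituting (-1/4, -3/4) gives ∇phi = (0, 0), so (-1/4, -3/4) is indeed a critical point.
The Hessian of phi is constant: H = [[-6, 2], [2, -2]].
det(H) = (-6)·(-2) − 2² = 8.
det(H) > 0 and tr(H) = -8 < 0, so H is negative definite and the point is a local maximum.

local maximum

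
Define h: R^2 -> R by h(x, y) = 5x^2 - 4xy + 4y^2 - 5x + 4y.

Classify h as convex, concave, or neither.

convex

h is quadratic, so its Hessian is the constant matrix H = [[10, -4], [-4, 8]].
det(H) = 64, tr(H) = 18.
det(H) > 0 and tr(H) > 0, so H is positive definite everywhere: convex.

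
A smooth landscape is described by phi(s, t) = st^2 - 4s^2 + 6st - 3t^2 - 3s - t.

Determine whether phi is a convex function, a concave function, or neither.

The term st^2 is cubic, so the Hessian is not constant.
∂²phi/∂t² = 2s - 6, which takes both signs as s varies (negative for sufficiently negative s). A diagonal entry of the Hessian changing sign means the Hessian is neither positive- nor negative-semidefinite on all of R^2.

neither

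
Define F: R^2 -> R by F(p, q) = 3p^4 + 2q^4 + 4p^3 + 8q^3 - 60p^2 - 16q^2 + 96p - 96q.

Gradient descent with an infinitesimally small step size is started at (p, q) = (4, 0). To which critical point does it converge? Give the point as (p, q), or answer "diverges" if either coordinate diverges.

F is separable, so gradient descent decouples: p follows -∂F/∂p, q follows -∂F/∂q.
∂F/∂p = 12(p - 2)(p - 1)(p + 4); at p=4 this is 576, so p decreases.
∂F/∂q = 8(q - 2)(q + 2)(q + 3); at q=0 this is -96, so q increases.
p converges to its nearest critical value 2 (a local min of the p-part); q converges to 2. The iterate converges to (2, 2).

(2, 2)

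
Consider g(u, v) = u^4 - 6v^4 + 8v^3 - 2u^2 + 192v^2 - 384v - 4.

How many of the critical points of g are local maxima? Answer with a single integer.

g separates as a function of u plus a function of v, so ∇g=0 decouples.
∂g/∂u = 4u(u - 1)(u + 1) = 0 at u ∈ {-1, 0, 1}; ∂g/∂v = -24(v - 4)(v - 1)(v + 4) = 0 at v ∈ {-4, 1, 4}.
The Hessian is diagonal: diag(g_uu, g_vv). Second derivatives: g_uu(-1)=8, g_uu(0)=-4, g_uu(1)=8; g_vv(-4)=-960, g_vv(1)=360, g_vv(4)=-576.
Local maxima occur where both diagonal entries negative: (0, -4), (0, 4). Count: 2.

2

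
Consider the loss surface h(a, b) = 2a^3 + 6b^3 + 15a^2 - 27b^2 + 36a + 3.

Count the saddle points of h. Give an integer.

h separates as a function of a plus a function of b, so ∇h=0 decouples.
∂h/∂a = 6(a + 2)(a + 3) = 0 at a ∈ {-3, -2}; ∂h/∂b = 18b(b - 3) = 0 at b ∈ {0, 3}.
The Hessian is diagonal: diag(h_aa, h_bb). Second derivatives: h_aa(-3)=-6, h_aa(-2)=6; h_bb(0)=-54, h_bb(3)=54.
Saddle points occur where the two diagonal entries have opposite signs: (-3, 3), (-2, 0). Count: 2.

2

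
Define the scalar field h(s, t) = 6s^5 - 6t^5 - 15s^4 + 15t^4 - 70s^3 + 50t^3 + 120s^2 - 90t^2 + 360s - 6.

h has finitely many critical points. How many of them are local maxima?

h separates as a function of s plus a function of t, so ∇h=0 decouples.
∂h/∂s = 30(s - 3)(s - 2)(s + 1)(s + 2) = 0 at s ∈ {-2, -1, 2, 3}; ∂h/∂t = -30t(t - 3)(t - 1)(t + 2) = 0 at t ∈ {-2, 0, 1, 3}.
The Hessian is diagonal: diag(h_ss, h_tt). Second derivatives: h_ss(-2)=-600, h_ss(-1)=360, h_ss(2)=-360, h_ss(3)=600; h_tt(-2)=900, h_tt(0)=-180, h_tt(1)=180, h_tt(3)=-900.
Local maxima occur where both diagonal entries negative: (-2, 0), (-2, 3), (2, 0), (2, 3). Count: 4.

4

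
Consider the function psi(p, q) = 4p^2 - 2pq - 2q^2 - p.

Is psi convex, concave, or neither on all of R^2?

psi is quadratic, so its Hessian is the constant matrix H = [[8, -2], [-2, -4]].
det(H) = -36, tr(H) = 4.
det(H) < 0, so H is indefinite: neither convex nor concave.

neither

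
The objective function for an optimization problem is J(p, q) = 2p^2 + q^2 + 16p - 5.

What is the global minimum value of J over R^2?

J(p,q) separates as A(p) + B(q) − 5, so its minimum is min A + min B − 5.
A'(p) = 4p + 16 vanishes at p ∈ {-4}; B'(q) = 2q vanishes at q ∈ {0}.
Local minima of A (where A''>0): A(-4)=-32. Local minima of B: B(0)=0.
So the global minimum of J is A(-4) + B(0) − 5 = -32 + 0 − 5 = -37, attained at (-4, 0).

-37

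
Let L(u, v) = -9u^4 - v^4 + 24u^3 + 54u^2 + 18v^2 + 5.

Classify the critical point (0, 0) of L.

The mixed partial ∂²L/∂u∂v is 0, so the Hessian at any point is diag(L_uu, L_vv) = diag(36(-3u^2 + 4u + 3), 12(-v^2 + 3)).
At (0, 0): H = diag(108, 36).
Both eigenvalues are positive, so H is positive definite: a local minimum.

local minimum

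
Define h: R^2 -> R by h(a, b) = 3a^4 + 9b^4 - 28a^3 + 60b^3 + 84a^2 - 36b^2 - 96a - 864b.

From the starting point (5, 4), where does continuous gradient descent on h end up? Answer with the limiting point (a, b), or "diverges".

(4, 2)

h is separable, so gradient descent decouples: a follows -∂h/∂a, b follows -∂h/∂b.
∂h/∂a = 12(a - 4)(a - 2)(a - 1); at a=5 this is 144, so a decreases.
∂h/∂b = 36(b - 2)(b + 3)(b + 4); at b=4 this is 4032, so b decreases.
a converges to its nearest critical value 4 (a local min of the a-part); b converges to 2. The iterate converges to (4, 2).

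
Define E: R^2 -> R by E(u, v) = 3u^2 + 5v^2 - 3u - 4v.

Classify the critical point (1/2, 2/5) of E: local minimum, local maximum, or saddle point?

local minimum

The Hessian of E is constant: H = [[6, 0], [0, 10]].
det(H) = 6·10 − 0² = 60.
det(H) > 0 and tr(H) = 16 > 0, so H is positive definite and the point is a local minimum.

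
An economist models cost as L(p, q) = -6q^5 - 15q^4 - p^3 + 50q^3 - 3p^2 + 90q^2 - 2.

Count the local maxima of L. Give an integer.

L separates as a function of p plus a function of q, so ∇L=0 decouples.
∂L/∂p = -3p(p + 2) = 0 at p ∈ {-2, 0}; ∂L/∂q = -30q(q - 2)(q + 1)(q + 3) = 0 at q ∈ {-3, -1, 0, 2}.
The Hessian is diagonal: diag(L_pp, L_qq). Second derivatives: L_pp(-2)=6, L_pp(0)=-6; L_qq(-3)=900, L_qq(-1)=-180, L_qq(0)=180, L_qq(2)=-900.
Local maxima occur where both diagonal entries negative: (0, -1), (0, 2). Count: 2.

2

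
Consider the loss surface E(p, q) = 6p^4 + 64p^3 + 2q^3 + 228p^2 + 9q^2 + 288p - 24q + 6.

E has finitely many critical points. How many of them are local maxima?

1

E separates as a function of p plus a function of q, so ∇E=0 decouples.
∂E/∂p = 24(p + 1)(p + 3)(p + 4) = 0 at p ∈ {-4, -3, -1}; ∂E/∂q = 6(q - 1)(q + 4) = 0 at q ∈ {-4, 1}.
The Hessian is diagonal: diag(E_pp, E_qq). Second derivatives: E_pp(-4)=72, E_pp(-3)=-48, E_pp(-1)=144; E_qq(-4)=-30, E_qq(1)=30.
Local maxima occur where both diagonal entries negative: (-3, -4). Count: 1.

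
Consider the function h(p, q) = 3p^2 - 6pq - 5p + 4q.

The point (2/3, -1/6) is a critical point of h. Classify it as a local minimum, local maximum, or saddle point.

The Hessian of h is constant: H = [[6, -6], [-6, 0]].
det(H) = 6·0 − (-6)² = -36.
Since det(H) < 0, H is indefinite and the critical point is a saddle point.

saddle point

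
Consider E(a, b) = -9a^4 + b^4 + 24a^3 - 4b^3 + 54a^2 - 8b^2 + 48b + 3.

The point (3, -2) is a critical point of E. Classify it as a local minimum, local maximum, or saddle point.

saddle point

The mixed partial ∂²E/∂a∂b is 0, so the Hessian at any point is diag(E_aa, E_bb) = diag(36(-3a^2 + 4a + 3), 4(3b^2 - 6b - 4)).
At (3, -2): H = diag(-432, 80).
The eigenvalues have opposite signs, so H is indefinite: a saddle point.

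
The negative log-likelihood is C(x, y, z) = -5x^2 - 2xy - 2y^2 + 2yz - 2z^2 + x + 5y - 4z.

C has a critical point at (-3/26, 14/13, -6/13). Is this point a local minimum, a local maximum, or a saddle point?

The Hessian is constant: H = [[-10, -2, 0], [-2, -4, 2], [0, 2, -4]].
Leading principal minors: Δ₁ = -10, Δ₂ = 36, Δ₃ = -104.
The minors alternate sign starting negative (−, +, −), so H is negative definite: a local maximum.

local maximum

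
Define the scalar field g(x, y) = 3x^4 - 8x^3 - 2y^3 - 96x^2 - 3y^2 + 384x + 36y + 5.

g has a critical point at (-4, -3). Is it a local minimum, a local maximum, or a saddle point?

local minimum

The mixed partial ∂²g/∂x∂y is 0, so the Hessian at any point is diag(g_xx, g_yy) = diag(12(3x^2 - 4x - 16), -6(2y + 1)).
At (-4, -3): H = diag(576, 30).
Both eigenvalues are positive, so H is positive definite: a local minimum.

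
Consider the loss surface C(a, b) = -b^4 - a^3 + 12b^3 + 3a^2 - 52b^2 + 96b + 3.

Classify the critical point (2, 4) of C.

The mixed partial ∂²C/∂a∂b is 0, so the Hessian at any point is diag(C_aa, C_bb) = diag(6(-a + 1), 4(-3b^2 + 18b - 26)).
At (2, 4): H = diag(-6, -8).
Both eigenvalues are negative, so H is negative definite: a local maximum.

local maximum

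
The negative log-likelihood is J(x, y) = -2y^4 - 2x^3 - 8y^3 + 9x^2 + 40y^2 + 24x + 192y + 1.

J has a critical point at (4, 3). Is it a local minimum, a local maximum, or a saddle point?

local maximum

The mixed partial ∂²J/∂x∂y is 0, so the Hessian at any point is diag(J_xx, J_yy) = diag(6(-2x + 3), 8(-3y^2 - 6y + 10)).
At (4, 3): H = diag(-30, -280).
Both eigenvalues are negative, so H is negative definite: a local maximum.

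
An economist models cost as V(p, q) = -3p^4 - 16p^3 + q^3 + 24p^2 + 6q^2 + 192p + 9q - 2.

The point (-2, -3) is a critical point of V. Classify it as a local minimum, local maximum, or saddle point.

The mixed partial ∂²V/∂p∂q is 0, so the Hessian at any point is diag(V_pp, V_qq) = diag(12(-3p^2 - 8p + 4), 6(q + 2)).
At (-2, -3): H = diag(96, -6).
The eigenvalues have opposite signs, so H is indefinite: a saddle point.

saddle point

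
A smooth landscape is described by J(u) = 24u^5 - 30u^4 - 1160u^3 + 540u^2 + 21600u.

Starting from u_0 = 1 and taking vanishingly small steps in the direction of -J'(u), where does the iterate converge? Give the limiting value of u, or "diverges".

J'(u) = 120(u - 5)(u - 3)(u + 3)(u + 4), so J'(1) = 19200.
Gradient descent moves in the -J' direction, i.e. u is decreasing.
The nearest critical point in that direction is u = -3, where J'' = 5760 > 0 (a local minimum). The iterate converges there.

-3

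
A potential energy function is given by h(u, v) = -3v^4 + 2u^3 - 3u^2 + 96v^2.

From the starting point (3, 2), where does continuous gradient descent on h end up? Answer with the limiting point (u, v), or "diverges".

h is separable, so gradient descent decouples: u follows -∂h/∂u, v follows -∂h/∂v.
∂h/∂u = 6u(u - 1); at u=3 this is 36, so u decreases.
∂h/∂v = -12v(v - 4)(v + 4); at v=2 this is 288, so v decreases.
u converges to its nearest critical value 1 (a local min of the u-part); v converges to 0. The iterate converges to (1, 0).

(1, 0)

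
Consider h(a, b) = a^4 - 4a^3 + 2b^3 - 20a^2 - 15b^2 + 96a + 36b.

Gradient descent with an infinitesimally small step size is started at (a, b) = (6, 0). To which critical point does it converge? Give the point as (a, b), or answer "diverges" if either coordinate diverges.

h is separable, so gradient descent decouples: a follows -∂h/∂a, b follows -∂h/∂b.
∂h/∂a = 4(a - 4)(a - 2)(a + 3); at a=6 this is 288, so a decreases.
∂h/∂b = 6(b - 3)(b - 2); at b=0 this is 36, so b decreases.
The b-coordinate has no critical point in that direction and runs off to infinity.

diverges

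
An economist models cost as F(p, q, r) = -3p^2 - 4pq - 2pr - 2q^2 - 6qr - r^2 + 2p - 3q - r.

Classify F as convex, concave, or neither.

F is quadratic, so its Hessian is the constant matrix H = [[-6, -4, -2], [-4, -4, -6], [-2, -6, -2]].
Leading principal minors: -6, 8, 120.
Neither pattern holds ⇒ H is indefinite ⇒ neither convex nor concave.

neither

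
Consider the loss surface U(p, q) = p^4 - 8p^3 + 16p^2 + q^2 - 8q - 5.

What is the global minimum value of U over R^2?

-21

U(p,q) separates as A(p) + B(q) − 5, so its minimum is min A + min B − 5.
A'(p) = 4p(p - 4)(p - 2) vanishes at p ∈ {0, 2, 4}; B'(q) = 2q - 8 vanishes at q ∈ {4}.
Local minima of A (where A''>0): A(0)=0, A(4)=0. Local minima of B: B(4)=-16.
So the global minimum of U is A(0) + B(4) − 5 = 0 − 16 − 5 = -21, attained at (0, 4).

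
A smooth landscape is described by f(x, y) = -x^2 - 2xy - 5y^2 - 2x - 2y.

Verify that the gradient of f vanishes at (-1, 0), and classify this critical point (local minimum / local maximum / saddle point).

local maximum

∇f = (-2x - 2y - 2, -2x - 10y - 2); substituting (-1, 0) gives ∇f = (0, 0), so (-1, 0) is indeed a critical point.
The Hessian of f is constant: H = [[-2, -2], [-2, -10]].
det(H) = (-2)·(-10) − (-2)² = 16.
det(H) > 0 and tr(H) = -12 < 0, so H is negative definite and the point is a local maximum.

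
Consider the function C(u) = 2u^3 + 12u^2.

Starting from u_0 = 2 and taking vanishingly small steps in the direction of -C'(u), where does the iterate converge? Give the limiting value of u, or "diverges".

C'(u) = 6u(u + 4), so C'(2) = 72.
Gradient descent moves in the -C' direction, i.e. u is decreasing.
The nearest critical point in that direction is u = 0, where C'' = 24 > 0 (a local minimum). The iterate converges there.

0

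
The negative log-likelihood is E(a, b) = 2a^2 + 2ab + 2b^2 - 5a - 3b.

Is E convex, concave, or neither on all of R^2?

E is quadratic, so its Hessian is the constant matrix H = [[4, 2], [2, 4]].
det(H) = 12, tr(H) = 8.
det(H) > 0 and tr(H) > 0, so H is positive definite everywhere: convex.

convex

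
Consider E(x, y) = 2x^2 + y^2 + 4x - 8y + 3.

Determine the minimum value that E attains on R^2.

E(x,y) separates as P(x) + Q(y) + 3, so its minimum is min P + min Q + 3.
P'(x) = 4x + 4 vanishes at x ∈ {-1}; Q'(y) = 2y - 8 vanishes at y ∈ {4}.
Local minima of P (where P''>0): P(-1)=-2. Local minima of Q: Q(4)=-16.
So the global minimum of E is P(-1) + Q(4) + 3 = -2 − 16 + 3 = -15, attained at (-1, 4).

-15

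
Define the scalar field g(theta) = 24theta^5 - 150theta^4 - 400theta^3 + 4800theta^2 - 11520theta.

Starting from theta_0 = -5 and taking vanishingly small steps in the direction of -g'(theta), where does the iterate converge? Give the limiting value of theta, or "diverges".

g'(theta) = 120(theta - 4)(theta - 3)(theta - 2)(theta + 4), so g'(-5) = 60480.
Gradient descent moves in the -g' direction, i.e. theta is decreasing.
There is no critical point below theta=-5, and g' keeps the same sign, so the iterate runs off to −∞.

diverges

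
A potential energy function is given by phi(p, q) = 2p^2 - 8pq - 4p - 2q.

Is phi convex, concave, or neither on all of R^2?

phi is quadratic, so its Hessian is the constant matrix H = [[4, -8], [-8, 0]].
det(H) = -64, tr(H) = 4.
det(H) < 0, so H is indefinite: neither convex nor concave.

neither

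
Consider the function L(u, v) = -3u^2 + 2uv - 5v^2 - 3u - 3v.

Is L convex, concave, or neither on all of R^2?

concave

L is quadratic, so its Hessian is the constant matrix H = [[-6, 2], [2, -10]].
det(H) = 56, tr(H) = -16.
det(H) > 0 and tr(H) < 0, so H is negative definite everywhere: concave.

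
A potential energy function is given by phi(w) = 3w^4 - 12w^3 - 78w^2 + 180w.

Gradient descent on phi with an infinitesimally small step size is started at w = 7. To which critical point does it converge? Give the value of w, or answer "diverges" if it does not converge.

5

phi'(w) = 12(w - 5)(w - 1)(w + 3), so phi'(7) = 1440.
Gradient descent moves in the -phi' direction, i.e. w is decreasing.
The nearest critical point in that direction is w = 5, where phi'' = 384 > 0 (a local minimum). The iterate converges there.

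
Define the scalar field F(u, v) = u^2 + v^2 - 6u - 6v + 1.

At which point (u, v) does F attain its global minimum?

F(u,v) separates as P(u) + Q(v) + 1, so its minimum is min P + min Q + 1.
P'(u) = 2u - 6 vanishes at u ∈ {3}; Q'(v) = 2v - 6 vanishes at v ∈ {3}.
Local minima of P (where P''>0): P(3)=-9. Local minima of Q: Q(3)=-9.
So the global minimum of F is P(3) + Q(3) + 1 = -9 − 9 + 1 = -17, attained at (3, 3).

(3, 3)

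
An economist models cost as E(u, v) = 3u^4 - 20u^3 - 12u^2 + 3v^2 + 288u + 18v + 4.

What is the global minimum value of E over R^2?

E(u,v) separates as P(u) + Q(v) + 4, so its minimum is min P + min Q + 4.
P'(u) = 12(u - 4)(u - 3)(u + 2) vanishes at u ∈ {-2, 3, 4}; Q'(v) = 6v + 18 vanishes at v ∈ {-3}.
Local minima of P (where P''>0): P(-2)=-416, P(4)=448. Local minima of Q: Q(-3)=-27.
So the global minimum of E is P(-2) + Q(-3) + 4 = -416 − 27 + 4 = -439, attained at (-2, -3).

-439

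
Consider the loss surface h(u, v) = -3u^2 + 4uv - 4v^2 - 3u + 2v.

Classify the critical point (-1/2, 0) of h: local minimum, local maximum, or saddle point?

local maximum

The Hessian of h is constant: H = [[-6, 4], [4, -8]].
det(H) = (-6)·(-8) − 4² = 32.
det(H) > 0 and tr(H) = -14 < 0, so H is negative definite and the point is a local maximum.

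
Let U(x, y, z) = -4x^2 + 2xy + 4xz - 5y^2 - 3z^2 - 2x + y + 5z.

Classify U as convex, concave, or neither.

U is quadratic, so its Hessian is the constant matrix H = [[-8, 2, 4], [2, -10, 0], [4, 0, -6]].
Leading principal minors: -8, 76, -296.
Signs alternate −, +, − ⇒ H ≺ 0 ⇒ concave.

concave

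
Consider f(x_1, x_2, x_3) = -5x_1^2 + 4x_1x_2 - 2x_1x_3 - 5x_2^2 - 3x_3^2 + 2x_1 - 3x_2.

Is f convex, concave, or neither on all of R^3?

f is quadratic, so its Hessian is the constant matrix H = [[-10, 4, -2], [4, -10, 0], [-2, 0, -6]].
Leading principal minors: -10, 84, -464.
Signs alternate −, +, − ⇒ H ≺ 0 ⇒ concave.

concave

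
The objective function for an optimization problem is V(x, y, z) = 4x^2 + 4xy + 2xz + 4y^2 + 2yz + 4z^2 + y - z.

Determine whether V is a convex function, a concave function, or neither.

convex

V is quadratic, so its Hessian is the constant matrix H = [[8, 4, 2], [4, 8, 2], [2, 2, 8]].
Leading principal minors: 8, 48, 352.
All positive ⇒ H ≻ 0 ⇒ convex.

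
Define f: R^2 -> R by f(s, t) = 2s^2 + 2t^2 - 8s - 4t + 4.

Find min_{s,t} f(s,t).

-6

f(s,t) separates as P(s) + Q(t) + 4, so its minimum is min P + min Q + 4.
P'(s) = 4s - 8 vanishes at s ∈ {2}; Q'(t) = 4(t - 1) vanishes at t ∈ {1}.
Local minima of P (where P''>0): P(2)=-8. Local minima of Q: Q(1)=-2.
So the global minimum of f is P(2) + Q(1) + 4 = -8 − 2 + 4 = -6, attained at (2, 1).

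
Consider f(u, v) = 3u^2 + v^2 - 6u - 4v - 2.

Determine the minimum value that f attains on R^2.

f(u,v) separates as P(u) + Q(v) − 2, so its minimum is min P + min Q − 2.
P'(u) = 6u - 6 vanishes at u ∈ {1}; Q'(v) = 2v - 4 vanishes at v ∈ {2}.
Local minima of P (where P''>0): P(1)=-3. Local minima of Q: Q(2)=-4.
So the global minimum of f is P(1) + Q(2) − 2 = -3 − 4 − 2 = -9, attained at (1, 2).

-9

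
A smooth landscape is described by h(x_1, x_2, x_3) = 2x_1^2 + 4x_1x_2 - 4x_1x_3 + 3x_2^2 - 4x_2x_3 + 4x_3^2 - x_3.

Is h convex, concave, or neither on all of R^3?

h is quadratic, so its Hessian is the constant matrix H = [[4, 4, -4], [4, 6, -4], [-4, -4, 8]].
Leading principal minors: 4, 8, 32.
All positive ⇒ H ≻ 0 ⇒ convex.

convex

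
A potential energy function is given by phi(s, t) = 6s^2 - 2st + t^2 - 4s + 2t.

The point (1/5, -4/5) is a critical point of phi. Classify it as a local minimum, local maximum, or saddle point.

local minimum

The Hessian of phi is constant: H = [[12, -2], [-2, 2]].
det(H) = 12·2 − (-2)² = 20.
det(H) > 0 and tr(H) = 14 > 0, so H is positive definite and the point is a local minimum.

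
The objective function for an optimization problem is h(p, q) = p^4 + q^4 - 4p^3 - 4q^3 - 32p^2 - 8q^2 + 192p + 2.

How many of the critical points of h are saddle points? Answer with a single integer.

4

h separates as a function of p plus a function of q, so ∇h=0 decouples.
∂h/∂p = 4(p - 4)(p - 3)(p + 4) = 0 at p ∈ {-4, 3, 4}; ∂h/∂q = 4q(q - 4)(q + 1) = 0 at q ∈ {-1, 0, 4}.
The Hessian is diagonal: diag(h_pp, h_qq). Second derivatives: h_pp(-4)=224, h_pp(3)=-28, h_pp(4)=32; h_qq(-1)=20, h_qq(0)=-16, h_qq(4)=80.
Saddle points occur where the two diagonal entries have opposite signs: (-4, 0), (3, -1), (3, 4), (4, 0). Count: 4.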